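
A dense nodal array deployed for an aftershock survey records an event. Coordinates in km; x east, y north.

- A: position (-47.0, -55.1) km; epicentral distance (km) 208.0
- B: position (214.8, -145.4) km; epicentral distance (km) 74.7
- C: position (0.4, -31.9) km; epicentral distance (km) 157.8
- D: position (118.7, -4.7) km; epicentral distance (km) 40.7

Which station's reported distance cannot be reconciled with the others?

Solve using three stations at a time. Using A, C, D (subtract circle equations pairwise → linear system) gives (x, y) ≈ (157.5, -17.2).
Distances from that point to each station vs reported:
  A: calculated 208.0 vs reported 208.0 → residual 0.0 km
  B: calculated 140.4 vs reported 74.7 → residual 65.7 km
  C: calculated 157.8 vs reported 157.8 → residual 0.0 km
  D: calculated 40.8 vs reported 40.7 → residual 0.1 km
A, C, D are mutually consistent (residuals ≈ 0); B is off by 65.7 km.

B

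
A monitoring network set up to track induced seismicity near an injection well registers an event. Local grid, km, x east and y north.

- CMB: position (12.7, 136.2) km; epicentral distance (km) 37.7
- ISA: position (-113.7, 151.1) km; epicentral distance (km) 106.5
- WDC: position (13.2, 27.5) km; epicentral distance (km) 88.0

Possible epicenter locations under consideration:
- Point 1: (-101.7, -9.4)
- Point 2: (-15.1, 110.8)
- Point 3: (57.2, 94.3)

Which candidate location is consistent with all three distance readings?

Point 2

For each candidate, compare |candidate − station| to the reported distance:
Point 1: residuals CMB 147.5, ISA 54.4, WDC 32.7 → max 147.5 km
Point 2: residuals CMB 0.0, ISA 0.0, WDC 0.0 → max 0.0 km
Point 3: residuals CMB 23.4, ISA 73.6, WDC 8.0 → max 73.6 km
Only Point 2 has all residuals ≈ 0.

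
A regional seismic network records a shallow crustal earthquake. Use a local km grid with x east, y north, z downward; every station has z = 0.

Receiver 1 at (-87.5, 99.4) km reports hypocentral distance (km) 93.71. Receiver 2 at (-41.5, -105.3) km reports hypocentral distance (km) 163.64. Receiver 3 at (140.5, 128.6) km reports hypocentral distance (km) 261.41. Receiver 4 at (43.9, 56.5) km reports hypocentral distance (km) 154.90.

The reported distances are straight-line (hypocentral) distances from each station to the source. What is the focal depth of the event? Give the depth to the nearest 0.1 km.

67.2 km

Each station gives a sphere (x−x_i)² + (y−y_i)² + z² = d_i² (stations at z=0).
Subtracting the Receiver 1 sphere from Receiver 2 and Receiver 3: z² cancels, leaving linear equations in x and y:
92.0 x − 409.4 y = -22722.76
456.0 x + 58.4 y = -40812.02
Solving: x ≈ -93.906, y ≈ 34.400 km (keep extra digits for the depth step; rounded: -93.9, 34.4).
Then from the Receiver 1 sphere: z² = 93.71² − (x + 87.5)² − (y − 99.4)² with x = -93.906, y = 34.400, so z ≈ 67.198 ≈ 67.2 km.
Check against Receiver 4 (with the unrounded solution): distance 154.90 ≈ 154.90 km. ✓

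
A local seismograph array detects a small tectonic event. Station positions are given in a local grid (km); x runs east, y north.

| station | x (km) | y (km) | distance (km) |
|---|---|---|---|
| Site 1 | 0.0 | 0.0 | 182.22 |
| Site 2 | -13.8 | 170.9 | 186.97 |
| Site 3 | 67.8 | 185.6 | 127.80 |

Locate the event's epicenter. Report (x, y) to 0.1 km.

(156.4, 93.5)

Circle about each station: x² + y² = 182.22²; (x + 13.8)² + (y − 170.9)² = 186.97²; (x − 67.8)² + (y − 185.6)² = 127.80².
Subtracting the Site 1 equation from the Site 2 and Site 3 equations removes the quadratic terms:
-27.6 x + 341.8 y = 27643.60
135.6 x + 371.2 y = 55915.49
Solving the 2×2 system: x ≈ 156.4, y ≈ 93.5 km.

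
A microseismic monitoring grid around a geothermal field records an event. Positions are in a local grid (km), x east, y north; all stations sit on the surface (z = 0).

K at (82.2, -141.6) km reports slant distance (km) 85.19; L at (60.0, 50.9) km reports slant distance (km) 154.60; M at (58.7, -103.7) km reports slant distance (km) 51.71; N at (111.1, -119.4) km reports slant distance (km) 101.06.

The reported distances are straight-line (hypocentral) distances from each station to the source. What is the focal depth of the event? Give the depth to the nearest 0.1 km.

Each station gives a sphere (x−x_i)² + (y−y_i)² + z² = d_i² (stations at z=0).
Subtracting the K sphere from L and M: z² cancels, leaving linear equations in x and y:
-44.4 x + 385.0 y = -37260.41
-47.0 x + 75.8 y = -8024.61
Solving: x ≈ 18.000, y ≈ -94.704 km (keep extra digits for the depth step; rounded: 18.0, -94.7).
Then from the K sphere: z² = 85.19² − (x − 82.2)² − (y + 141.6)² with x = 18.000, y = -94.704, so z ≈ 30.602 ≈ 30.6 km.
Check against N (with the unrounded solution): distance 101.06 ≈ 101.06 km. ✓

30.6 km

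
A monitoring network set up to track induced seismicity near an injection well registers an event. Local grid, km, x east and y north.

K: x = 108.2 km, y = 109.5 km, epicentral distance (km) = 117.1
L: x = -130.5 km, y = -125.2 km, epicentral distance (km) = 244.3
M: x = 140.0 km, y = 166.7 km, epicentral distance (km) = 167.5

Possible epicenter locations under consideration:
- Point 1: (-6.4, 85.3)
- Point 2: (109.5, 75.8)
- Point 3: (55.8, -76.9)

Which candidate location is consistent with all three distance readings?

Point 1

For each candidate, compare |candidate − station| to the reported distance:
Point 1: residuals K 0.0, L 0.1, M 0.0 → max 0.1 km
Point 2: residuals K 83.4, L 68.8, M 71.6 → max 83.4 km
Point 3: residuals K 76.5, L 51.8, M 90.2 → max 90.2 km
Only Point 1 has all residuals ≈ 0.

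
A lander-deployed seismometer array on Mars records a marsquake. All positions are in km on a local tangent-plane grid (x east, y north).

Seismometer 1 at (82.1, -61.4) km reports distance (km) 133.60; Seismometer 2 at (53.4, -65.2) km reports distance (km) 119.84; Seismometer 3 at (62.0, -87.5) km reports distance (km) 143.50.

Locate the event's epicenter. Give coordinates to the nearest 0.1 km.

Circle about each station: (x − 82.1)² + (y + 61.4)² = 133.60²; (x − 53.4)² + (y + 65.2)² = 119.84²; (x − 62.0)² + (y + 87.5)² = 143.50².
Subtracting the Seismometer 1 equation from the Seismometer 2 and Seismometer 3 equations removes the quadratic terms:
-57.4 x − 7.6 y = 79.56
-40.2 x − 52.2 y = -1753.41
Solving the 2×2 system: x ≈ -6.5, y ≈ 38.6 km.

(-6.5, 38.6)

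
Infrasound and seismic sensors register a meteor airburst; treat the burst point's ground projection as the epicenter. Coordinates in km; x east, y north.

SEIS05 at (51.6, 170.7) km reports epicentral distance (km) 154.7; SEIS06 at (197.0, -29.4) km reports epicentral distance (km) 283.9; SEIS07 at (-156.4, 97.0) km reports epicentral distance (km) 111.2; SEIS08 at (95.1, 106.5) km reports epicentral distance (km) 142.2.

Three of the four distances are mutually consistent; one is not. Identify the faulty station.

SEIS05

Solve using three stations at a time. Using SEIS06, SEIS07, SEIS08 (subtract circle equations pairwise → linear system) gives (x, y) ≈ (-46.8, 116.1).
Distances from that point to each station vs reported:
  SEIS05: calculated 112.5 vs reported 154.7 → residual 42.2 km
  SEIS06: calculated 283.9 vs reported 283.9 → residual 0.0 km
  SEIS07: calculated 111.2 vs reported 111.2 → residual 0.0 km
  SEIS08: calculated 142.2 vs reported 142.2 → residual 0.0 km
SEIS06, SEIS07, SEIS08 are mutually consistent (residuals ≈ 0); SEIS05 is off by 42.2 km.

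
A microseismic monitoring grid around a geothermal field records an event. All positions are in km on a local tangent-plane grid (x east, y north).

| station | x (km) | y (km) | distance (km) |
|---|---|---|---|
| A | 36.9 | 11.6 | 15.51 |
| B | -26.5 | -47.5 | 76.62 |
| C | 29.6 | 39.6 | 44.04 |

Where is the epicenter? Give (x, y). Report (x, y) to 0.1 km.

Circle about each station: (x − 36.9)² + (y − 11.6)² = 15.51²; (x + 26.5)² + (y + 47.5)² = 76.62²; (x − 29.6)² + (y − 39.6)² = 44.04².
Subtracting pairs of circle equations eliminates x²+y² and gives linear equations (the radical axes):
-126.8 x − 118.2 y = -4167.73
-14.6 x + 56.0 y = -750.81
Solving the 2×2 system: x ≈ 36.5, y ≈ -3.9 km.

x ≈ 36.5 km, y ≈ -3.9 km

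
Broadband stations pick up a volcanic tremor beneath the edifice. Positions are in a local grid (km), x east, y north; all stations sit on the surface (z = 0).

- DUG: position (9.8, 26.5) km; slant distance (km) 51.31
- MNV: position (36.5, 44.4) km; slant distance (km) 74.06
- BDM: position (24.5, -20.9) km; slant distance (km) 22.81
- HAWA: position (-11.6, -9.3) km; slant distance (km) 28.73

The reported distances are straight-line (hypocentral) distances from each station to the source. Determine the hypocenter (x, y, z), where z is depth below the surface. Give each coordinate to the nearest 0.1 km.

x ≈ 8.4 km, y ≈ -22.2 km, depth ≈ 16.1 km

Each station gives a sphere (x−x_i)² + (y−y_i)² + z² = d_i² (stations at z=0).
Subtracting the DUG sphere from MNV and BDM: z² cancels, leaving linear equations in x and y:
53.4 x + 35.8 y = -346.85
29.4 x − 94.8 y = 2351.19
Solving: x ≈ 8.388, y ≈ -22.200 km (keep extra digits for the depth step; rounded: 8.4, -22.2).
Then from the DUG sphere: z² = 51.31² − (x − 9.8)² − (y − 26.5)² with x = 8.388, y = -22.200, so z ≈ 16.094 ≈ 16.1 km.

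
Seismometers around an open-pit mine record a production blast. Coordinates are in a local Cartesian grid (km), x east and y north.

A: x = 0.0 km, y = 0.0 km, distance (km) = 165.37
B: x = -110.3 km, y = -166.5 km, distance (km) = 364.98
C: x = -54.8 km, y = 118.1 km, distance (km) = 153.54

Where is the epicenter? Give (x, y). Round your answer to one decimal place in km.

x ≈ 98.0 km, y ≈ 133.2 km

Circle about each station: x² + y² = 165.37²; (x + 110.3)² + (y + 166.5)² = 364.98²; (x + 54.8)² + (y − 118.1)² = 153.54².
Subtracting the A equation from the B and C equations removes the quadratic terms:
-220.6 x − 333.0 y = -65974.82
-109.6 x + 236.2 y = 20723.36
Solving the 2×2 system: x ≈ 98.0, y ≈ 133.2 km.
Check against A (with the unrounded x, y): √(x²+y²) = 165.37 ≈ 165.37 km. ✓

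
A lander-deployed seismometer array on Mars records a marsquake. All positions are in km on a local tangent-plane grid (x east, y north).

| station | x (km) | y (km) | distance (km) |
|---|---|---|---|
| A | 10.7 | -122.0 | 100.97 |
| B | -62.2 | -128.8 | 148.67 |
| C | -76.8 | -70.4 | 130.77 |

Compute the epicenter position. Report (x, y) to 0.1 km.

46.8 km east, -27.7 km north

Circle about each station: (x − 10.7)² + (y + 122.0)² = 100.97²; (x + 62.2)² + (y + 128.8)² = 148.67²; (x + 76.8)² + (y + 70.4)² = 130.77².
Subtracting the A equation from the B and C equations removes the quadratic terms:
-145.8 x − 13.6 y = -6448.04
-175.0 x + 103.2 y = -11049.94
Solving the 2×2 system: x ≈ 46.8, y ≈ -27.7 km.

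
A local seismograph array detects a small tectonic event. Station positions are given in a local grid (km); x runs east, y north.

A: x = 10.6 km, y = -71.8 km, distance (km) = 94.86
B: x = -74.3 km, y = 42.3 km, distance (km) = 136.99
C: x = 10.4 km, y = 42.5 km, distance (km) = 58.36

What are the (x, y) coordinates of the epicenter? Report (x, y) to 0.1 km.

x ≈ 58.8 km, y ≈ 9.9 km

Circle about each station: (x − 10.6)² + (y + 71.8)² = 94.86²; (x + 74.3)² + (y − 42.3)² = 136.99²; (x − 10.4)² + (y − 42.5)² = 58.36².
Subtracting the A equation from the B and C equations removes the quadratic terms:
-169.8 x + 228.2 y = -7725.66
-0.4 x + 228.6 y = 2239.34
Solving the 2×2 system: x ≈ 58.8, y ≈ 9.9 km.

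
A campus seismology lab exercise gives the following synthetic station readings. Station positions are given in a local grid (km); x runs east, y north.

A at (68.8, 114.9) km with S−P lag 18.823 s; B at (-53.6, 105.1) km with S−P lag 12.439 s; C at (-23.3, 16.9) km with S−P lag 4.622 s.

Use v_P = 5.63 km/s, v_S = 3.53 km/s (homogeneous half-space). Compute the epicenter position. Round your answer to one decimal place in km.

Distance from S−P lag: d = Δt · v_P v_S / (v_P − v_S) = Δt · (5.63·3.53)/(5.63−3.53) ≈ 9.4638·Δt.
So d_A = 178.14, d_B = 117.72, d_C = 43.74 km.
Circle about each station: (x − 68.8)² + (y − 114.9)² = 178.14²; (x + 53.6)² + (y − 105.1)² = 117.72²; (x + 23.3)² + (y − 16.9)² = 43.74².
Subtracting pairs of circle equations eliminates x²+y² and gives linear equations (the radical axes):
-244.8 x − 19.6 y = 13859.38
-184.2 x − 196.0 y = 12713.72
Solving the 2×2 system: x ≈ -55.6, y ≈ -12.6 km.

(-55.6, -12.6)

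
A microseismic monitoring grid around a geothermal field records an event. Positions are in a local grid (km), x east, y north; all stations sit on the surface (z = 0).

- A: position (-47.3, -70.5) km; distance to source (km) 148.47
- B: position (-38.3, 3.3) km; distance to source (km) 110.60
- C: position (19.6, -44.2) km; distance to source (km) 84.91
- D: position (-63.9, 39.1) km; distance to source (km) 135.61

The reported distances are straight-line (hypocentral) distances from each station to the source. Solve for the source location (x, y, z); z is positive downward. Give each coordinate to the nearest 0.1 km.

Each station gives a sphere (x−x_i)² + (y−y_i)² + z² = d_i² (stations at z=0).
Subtracting the A sphere from B and C: z² cancels, leaving linear equations in x and y:
18.0 x + 147.6 y = 4081.22
133.8 x + 52.6 y = 9963.89
Solving: x ≈ 66.801, y ≈ 19.504 km (keep extra digits for the depth step; rounded: 66.8, 19.5).
Then from the A sphere: z² = 148.47² − (x + 47.3)² − (y + 70.5)² with x = 66.801, y = 19.504, so z ≈ 30.391 ≈ 30.4 km.
Check against D (with the unrounded solution): distance 135.61 ≈ 135.61 km. ✓

x ≈ 66.8 km, y ≈ 19.5 km, depth ≈ 30.4 km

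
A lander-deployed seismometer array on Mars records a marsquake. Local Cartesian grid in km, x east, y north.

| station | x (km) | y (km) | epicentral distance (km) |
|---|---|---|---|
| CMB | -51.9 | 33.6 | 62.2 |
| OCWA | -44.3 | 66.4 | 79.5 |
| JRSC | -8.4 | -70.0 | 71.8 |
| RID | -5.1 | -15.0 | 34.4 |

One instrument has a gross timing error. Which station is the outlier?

RID

Solve using three stations at a time. Using CMB, OCWA, JRSC (subtract circle equations pairwise → linear system) gives (x, y) ≈ (1.3, 1.2).
Distances from that point to each station vs reported:
  CMB: calculated 62.3 vs reported 62.2 → residual 0.1 km
  OCWA: calculated 79.5 vs reported 79.5 → residual 0.0 km
  JRSC: calculated 71.8 vs reported 71.8 → residual 0.0 km
  RID: calculated 17.4 vs reported 34.4 → residual 17.0 km
CMB, OCWA, JRSC are mutually consistent (residuals ≈ 0); RID is off by 17.0 km.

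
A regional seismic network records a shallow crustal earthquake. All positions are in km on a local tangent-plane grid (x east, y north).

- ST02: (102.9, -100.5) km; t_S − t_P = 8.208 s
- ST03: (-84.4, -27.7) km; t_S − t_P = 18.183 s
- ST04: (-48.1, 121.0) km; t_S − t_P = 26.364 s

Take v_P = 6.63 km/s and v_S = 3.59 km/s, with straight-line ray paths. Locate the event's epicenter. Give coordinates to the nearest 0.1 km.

x ≈ 54.7 km, y ≈ -58.0 km

Distance from S−P lag: d = Δt · v_P v_S / (v_P − v_S) = Δt · (6.63·3.59)/(6.63−3.59) ≈ 7.8295·Δt.
So d_ST02 = 64.26, d_ST03 = 142.36, d_ST04 = 206.42 km.
Circle about each station: (x − 102.9)² + (y + 100.5)² = 64.26²; (x + 84.4)² + (y + 27.7)² = 142.36²; (x + 48.1)² + (y − 121.0)² = 206.42².
Subtracting pairs of circle equations eliminates x²+y² and gives linear equations (the radical axes):
-374.6 x + 145.6 y = -28935.03
-302.0 x + 443.0 y = -42213.92
Solving the 2×2 system: x ≈ 54.7, y ≈ -58.0 km.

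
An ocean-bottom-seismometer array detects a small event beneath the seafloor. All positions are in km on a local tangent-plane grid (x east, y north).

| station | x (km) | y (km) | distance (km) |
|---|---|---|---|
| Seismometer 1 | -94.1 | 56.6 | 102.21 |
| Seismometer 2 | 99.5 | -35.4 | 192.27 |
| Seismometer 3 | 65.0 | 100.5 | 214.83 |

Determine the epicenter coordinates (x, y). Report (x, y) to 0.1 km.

Circle about each station: (x + 94.1)² + (y − 56.6)² = 102.21²; (x − 99.5)² + (y + 35.4)² = 192.27²; (x − 65.0)² + (y − 100.5)² = 214.83².
Subtracting the Seismometer 1 equation from the Seismometer 2 and Seismometer 3 equations removes the quadratic terms:
387.2 x − 184.0 y = -27425.83
318.2 x + 87.8 y = -33438.16
Solving the 2×2 system: x ≈ -92.5, y ≈ -45.6 km.

(-92.5, -45.6)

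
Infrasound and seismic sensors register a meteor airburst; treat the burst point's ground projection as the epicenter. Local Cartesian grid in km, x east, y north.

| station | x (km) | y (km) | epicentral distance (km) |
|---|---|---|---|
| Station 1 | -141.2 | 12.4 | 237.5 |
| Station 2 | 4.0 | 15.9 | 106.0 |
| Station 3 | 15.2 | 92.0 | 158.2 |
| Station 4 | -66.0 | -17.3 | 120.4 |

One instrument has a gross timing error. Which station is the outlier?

Station 4

Solve using three stations at a time. Using Station 1, Station 2, Station 3 (subtract circle equations pairwise → linear system) gives (x, y) ≈ (88.4, -48.3).
Distances from that point to each station vs reported:
  Station 1: calculated 237.5 vs reported 237.5 → residual 0.0 km
  Station 2: calculated 106.1 vs reported 106.0 → residual 0.1 km
  Station 3: calculated 158.2 vs reported 158.2 → residual 0.0 km
  Station 4: calculated 157.5 vs reported 120.4 → residual 37.1 km
Station 1, Station 2, Station 3 are mutually consistent (residuals ≈ 0); Station 4 is off by 37.1 km.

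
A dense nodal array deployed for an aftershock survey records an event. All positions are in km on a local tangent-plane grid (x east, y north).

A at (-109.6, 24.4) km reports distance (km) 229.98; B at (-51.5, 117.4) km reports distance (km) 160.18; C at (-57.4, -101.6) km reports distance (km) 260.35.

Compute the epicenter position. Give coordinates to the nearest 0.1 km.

Circle about each station: (x + 109.6)² + (y − 24.4)² = 229.98²; (x + 51.5)² + (y − 117.4)² = 160.18²; (x + 57.4)² + (y + 101.6)² = 260.35².
Subtracting the A equation from the B and C equations removes the quadratic terms:
116.2 x + 186.0 y = 31060.66
104.4 x − 252.0 y = -13881.52
Solving the 2×2 system: x ≈ 107.7, y ≈ 99.7 km.
Check against A (with the unrounded x, y): √((x + 109.6)²+(y − 24.4)²) = 229.98 ≈ 229.98 km. ✓

(107.7, 99.7)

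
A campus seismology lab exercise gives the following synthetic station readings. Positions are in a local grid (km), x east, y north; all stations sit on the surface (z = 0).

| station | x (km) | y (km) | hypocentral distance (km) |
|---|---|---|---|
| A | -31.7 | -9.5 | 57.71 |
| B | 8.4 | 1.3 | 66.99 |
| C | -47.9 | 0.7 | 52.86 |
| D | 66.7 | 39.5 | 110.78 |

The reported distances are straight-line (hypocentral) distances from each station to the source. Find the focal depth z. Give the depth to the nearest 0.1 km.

Each station gives a sphere (x−x_i)² + (y−y_i)² + z² = d_i² (stations at z=0).
Subtracting the A sphere from B and C: z² cancels, leaving linear equations in x and y:
80.2 x + 21.6 y = -2180.11
-32.4 x + 20.4 y = 1736.02
Solving: x ≈ -35.092, y ≈ 29.365 km (keep extra digits for the depth step; rounded: -35.1, 29.4).
Then from the A sphere: z² = 57.71² − (x + 31.7)² − (y + 9.5)² with x = -35.092, y = 29.365, so z ≈ 42.526 ≈ 42.5 km.

depth ≈ 42.5 km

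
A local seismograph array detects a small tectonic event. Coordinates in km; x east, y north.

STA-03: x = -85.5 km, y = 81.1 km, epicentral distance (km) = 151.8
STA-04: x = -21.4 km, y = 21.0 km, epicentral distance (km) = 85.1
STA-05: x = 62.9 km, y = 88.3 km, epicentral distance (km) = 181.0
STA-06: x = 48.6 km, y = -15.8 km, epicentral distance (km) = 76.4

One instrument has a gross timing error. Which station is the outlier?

Solve using three stations at a time. Using STA-03, STA-04, STA-05 (subtract circle equations pairwise → linear system) gives (x, y) ≈ (-36.9, -62.7).
Distances from that point to each station vs reported:
  STA-03: calculated 151.8 vs reported 151.8 → residual 0.0 km
  STA-04: calculated 85.2 vs reported 85.1 → residual 0.1 km
  STA-05: calculated 181.0 vs reported 181.0 → residual 0.0 km
  STA-06: calculated 97.5 vs reported 76.4 → residual 21.1 km
STA-03, STA-04, STA-05 are mutually consistent (residuals ≈ 0); STA-06 is off by 21.1 km.

STA-06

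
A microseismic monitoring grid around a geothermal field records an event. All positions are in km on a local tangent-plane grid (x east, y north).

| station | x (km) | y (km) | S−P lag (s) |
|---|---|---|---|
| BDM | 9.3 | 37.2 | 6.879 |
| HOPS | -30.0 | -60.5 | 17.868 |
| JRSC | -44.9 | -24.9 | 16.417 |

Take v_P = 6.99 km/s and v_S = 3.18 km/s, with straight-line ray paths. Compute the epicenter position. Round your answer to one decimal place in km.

x ≈ 42.4 km, y ≈ 14.5 km

Distance from S−P lag: d = Δt · v_P v_S / (v_P − v_S) = Δt · (6.99·3.18)/(6.99−3.18) ≈ 5.8342·Δt.
So d_BDM = 40.13, d_HOPS = 104.25, d_JRSC = 95.78 km.
Circle about each station: (x − 9.3)² + (y − 37.2)² = 40.13²; (x + 30.0)² + (y + 60.5)² = 104.25²; (x + 44.9)² + (y + 24.9)² = 95.78².
Subtracting pairs of circle equations eliminates x²+y² and gives linear equations (the radical axes):
-78.6 x − 195.4 y = -6167.73
-108.4 x − 124.2 y = -6397.70
Solving the 2×2 system: x ≈ 42.4, y ≈ 14.5 km.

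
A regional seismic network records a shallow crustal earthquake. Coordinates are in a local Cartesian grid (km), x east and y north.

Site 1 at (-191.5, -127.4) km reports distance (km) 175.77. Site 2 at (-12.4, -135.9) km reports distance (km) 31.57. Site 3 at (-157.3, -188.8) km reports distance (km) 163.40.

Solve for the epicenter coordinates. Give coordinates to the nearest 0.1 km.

Circle about each station: (x + 191.5)² + (y + 127.4)² = 175.77²; (x + 12.4)² + (y + 135.9)² = 31.57²; (x + 157.3)² + (y + 188.8)² = 163.40².
Subtracting pairs of circle equations eliminates x²+y² and gives linear equations (the radical axes):
358.2 x − 17.0 y = -4382.01
68.4 x − 122.8 y = 11681.25
Solving the 2×2 system: x ≈ -17.2, y ≈ -104.7 km.
Check against Site 1 (with the unrounded x, y): √((x + 191.5)²+(y + 127.4)²) = 175.77 ≈ 175.77 km. ✓

(-17.2, -104.7)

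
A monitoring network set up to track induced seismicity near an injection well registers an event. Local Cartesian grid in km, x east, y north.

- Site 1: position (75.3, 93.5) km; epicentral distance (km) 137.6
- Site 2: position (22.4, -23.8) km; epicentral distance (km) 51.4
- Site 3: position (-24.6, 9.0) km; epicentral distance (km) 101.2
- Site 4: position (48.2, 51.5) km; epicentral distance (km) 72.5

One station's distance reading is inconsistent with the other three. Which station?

Solve using three stations at a time. Using Site 2, Site 3, Site 4 (subtract circle equations pairwise → linear system) gives (x, y) ≈ (73.4, -16.5).
Distances from that point to each station vs reported:
  Site 1: calculated 110.1 vs reported 137.6 → residual 27.5 km
  Site 2: calculated 51.5 vs reported 51.4 → residual 0.1 km
  Site 3: calculated 101.2 vs reported 101.2 → residual 0.0 km
  Site 4: calculated 72.6 vs reported 72.5 → residual 0.1 km
Site 2, Site 3, Site 4 are mutually consistent (residuals ≈ 0); Site 1 is off by 27.5 km.

Site 1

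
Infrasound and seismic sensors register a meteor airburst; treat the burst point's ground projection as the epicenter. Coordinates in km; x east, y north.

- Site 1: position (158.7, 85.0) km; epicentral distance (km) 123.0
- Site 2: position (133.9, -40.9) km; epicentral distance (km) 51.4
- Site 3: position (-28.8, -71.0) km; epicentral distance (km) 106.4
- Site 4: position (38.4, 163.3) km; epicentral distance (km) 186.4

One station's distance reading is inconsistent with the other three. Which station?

Site 3

Solve using three stations at a time. Using Site 1, Site 2, Site 4 (subtract circle equations pairwise → linear system) gives (x, y) ≈ (88.7, -16.2).
Distances from that point to each station vs reported:
  Site 1: calculated 123.0 vs reported 123.0 → residual 0.0 km
  Site 2: calculated 51.5 vs reported 51.4 → residual 0.1 km
  Site 3: calculated 129.7 vs reported 106.4 → residual 23.3 km
  Site 4: calculated 186.4 vs reported 186.4 → residual 0.0 km
Site 1, Site 2, Site 4 are mutually consistent (residuals ≈ 0); Site 3 is off by 23.3 km.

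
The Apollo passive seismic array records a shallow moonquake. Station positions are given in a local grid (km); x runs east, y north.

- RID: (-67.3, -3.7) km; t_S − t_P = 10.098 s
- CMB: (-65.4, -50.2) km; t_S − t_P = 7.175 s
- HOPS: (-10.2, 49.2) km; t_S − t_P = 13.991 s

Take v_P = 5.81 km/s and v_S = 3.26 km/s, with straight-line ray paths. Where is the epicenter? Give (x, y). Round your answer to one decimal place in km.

(-12.3, -54.7)

Distance from S−P lag: d = Δt · v_P v_S / (v_P − v_S) = Δt · (5.81·3.26)/(5.81−3.26) ≈ 7.4277·Δt.
So d_RID = 75.00, d_CMB = 53.29, d_HOPS = 103.92 km.
Circle about each station: (x + 67.3)² + (y + 3.7)² = 75.00²; (x + 65.4)² + (y + 50.2)² = 53.29²; (x + 10.2)² + (y − 49.2)² = 103.92².
Subtracting the RID equation from the CMB and HOPS equations removes the quadratic terms:
3.8 x − 93.0 y = 5039.40
114.2 x + 105.8 y = -7192.67
Solving the 2×2 system: x ≈ -12.3, y ≈ -54.7 km.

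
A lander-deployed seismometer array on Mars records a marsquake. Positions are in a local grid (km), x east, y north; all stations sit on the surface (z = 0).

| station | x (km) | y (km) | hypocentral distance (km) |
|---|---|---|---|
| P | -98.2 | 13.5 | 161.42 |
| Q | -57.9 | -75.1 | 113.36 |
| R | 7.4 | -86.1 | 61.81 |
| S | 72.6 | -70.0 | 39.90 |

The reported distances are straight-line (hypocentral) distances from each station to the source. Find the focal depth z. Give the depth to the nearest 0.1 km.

Each station gives a sphere (x−x_i)² + (y−y_i)² + z² = d_i² (stations at z=0).
Subtracting the P sphere from Q and R: z² cancels, leaving linear equations in x and y:
80.6 x − 177.2 y = 12372.86
211.2 x − 199.2 y = 19878.42
Solving: x ≈ 49.501, y ≈ -47.309 km (keep extra digits for the depth step; rounded: 49.5, -47.3).
Then from the P sphere: z² = 161.42² − (x + 98.2)² − (y − 13.5)² with x = 49.501, y = -47.309, so z ≈ 23.304 ≈ 23.3 km.

23.3 km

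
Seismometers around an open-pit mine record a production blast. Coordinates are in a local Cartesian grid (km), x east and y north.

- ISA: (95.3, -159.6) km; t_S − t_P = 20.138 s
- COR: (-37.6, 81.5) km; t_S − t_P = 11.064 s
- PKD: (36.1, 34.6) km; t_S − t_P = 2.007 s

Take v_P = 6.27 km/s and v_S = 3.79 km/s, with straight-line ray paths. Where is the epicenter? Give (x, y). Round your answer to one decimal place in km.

Distance from S−P lag: d = Δt · v_P v_S / (v_P − v_S) = Δt · (6.27·3.79)/(6.27−3.79) ≈ 9.5820·Δt.
So d_ISA = 192.96, d_COR = 106.01, d_PKD = 19.23 km.
Circle about each station: (x − 95.3)² + (y + 159.6)² = 192.96²; (x + 37.6)² + (y − 81.5)² = 106.01²; (x − 36.1)² + (y − 34.6)² = 19.23².
Subtracting the ISA equation from the COR and PKD equations removes the quadratic terms:
-265.8 x + 482.2 y = -502.80
-118.4 x + 388.4 y = 4809.89
Solving the 2×2 system: x ≈ 54.5, y ≈ 29.0 km.

54.5 km east, 29.0 km north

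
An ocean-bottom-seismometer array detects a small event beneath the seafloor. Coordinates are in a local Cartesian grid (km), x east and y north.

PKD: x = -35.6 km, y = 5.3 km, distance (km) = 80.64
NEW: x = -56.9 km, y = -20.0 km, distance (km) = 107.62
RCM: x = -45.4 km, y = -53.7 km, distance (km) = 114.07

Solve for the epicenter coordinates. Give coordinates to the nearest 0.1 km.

Circle about each station: (x + 35.6)² + (y − 5.3)² = 80.64²; (x + 56.9)² + (y + 20.0)² = 107.62²; (x + 45.4)² + (y + 53.7)² = 114.07².
Subtracting pairs of circle equations eliminates x²+y² and gives linear equations (the radical axes):
-42.6 x − 50.6 y = -2737.09
-19.6 x − 118.0 y = -2859.76
Solving the 2×2 system: x ≈ 44.2, y ≈ 16.9 km.

(44.2, 16.9)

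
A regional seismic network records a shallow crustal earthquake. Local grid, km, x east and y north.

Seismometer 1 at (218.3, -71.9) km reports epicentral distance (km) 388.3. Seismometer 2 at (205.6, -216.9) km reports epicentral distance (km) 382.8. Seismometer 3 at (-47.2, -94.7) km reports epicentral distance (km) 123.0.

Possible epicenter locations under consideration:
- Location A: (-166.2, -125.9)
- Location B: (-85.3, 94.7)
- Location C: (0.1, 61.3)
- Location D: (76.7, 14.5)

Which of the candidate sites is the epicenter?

For each candidate, compare |candidate − station| to the reported distance:
Location A: residuals Seismometer 1 0.0, Seismometer 2 0.0, Seismometer 3 0.0 → max 0.0 km
Location B: residuals Seismometer 1 42.0, Seismometer 2 43.5, Seismometer 3 70.2 → max 70.2 km
Location C: residuals Seismometer 1 132.7, Seismometer 2 36.9, Seismometer 3 40.0 → max 132.7 km
Location D: residuals Seismometer 1 222.4, Seismometer 2 117.9, Seismometer 3 42.2 → max 222.4 km
Only Location A has all residuals ≈ 0.

Location A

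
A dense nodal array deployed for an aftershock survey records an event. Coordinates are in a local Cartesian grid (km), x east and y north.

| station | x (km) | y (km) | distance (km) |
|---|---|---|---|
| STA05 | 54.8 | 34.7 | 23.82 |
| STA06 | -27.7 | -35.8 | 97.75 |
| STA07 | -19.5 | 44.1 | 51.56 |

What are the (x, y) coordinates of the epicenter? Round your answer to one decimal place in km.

Circle about each station: (x − 54.8)² + (y − 34.7)² = 23.82²; (x + 27.7)² + (y + 35.8)² = 97.75²; (x + 19.5)² + (y − 44.1)² = 51.56².
Subtracting the STA05 equation from the STA06 and STA07 equations removes the quadratic terms:
-165.0 x − 141.0 y = -11145.87
-148.6 x + 18.8 y = -3973.11
Solving the 2×2 system: x ≈ 32.0, y ≈ 41.6 km.

x ≈ 32.0 km, y ≈ 41.6 km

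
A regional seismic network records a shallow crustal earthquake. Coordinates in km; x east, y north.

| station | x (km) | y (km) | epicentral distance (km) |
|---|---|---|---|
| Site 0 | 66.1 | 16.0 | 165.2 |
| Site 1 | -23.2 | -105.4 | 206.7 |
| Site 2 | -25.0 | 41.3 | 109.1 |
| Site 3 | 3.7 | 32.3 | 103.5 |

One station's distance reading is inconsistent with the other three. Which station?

Solve using three stations at a time. Using Site 0, Site 1, Site 3 (subtract circle equations pairwise → linear system) gives (x, y) ≈ (-79.9, 93.4).
Distances from that point to each station vs reported:
  Site 0: calculated 165.2 vs reported 165.2 → residual 0.0 km
  Site 1: calculated 206.7 vs reported 206.7 → residual 0.0 km
  Site 2: calculated 75.6 vs reported 109.1 → residual 33.5 km
  Site 3: calculated 103.5 vs reported 103.5 → residual 0.0 km
Site 0, Site 1, Site 3 are mutually consistent (residuals ≈ 0); Site 2 is off by 33.5 km.

Site 2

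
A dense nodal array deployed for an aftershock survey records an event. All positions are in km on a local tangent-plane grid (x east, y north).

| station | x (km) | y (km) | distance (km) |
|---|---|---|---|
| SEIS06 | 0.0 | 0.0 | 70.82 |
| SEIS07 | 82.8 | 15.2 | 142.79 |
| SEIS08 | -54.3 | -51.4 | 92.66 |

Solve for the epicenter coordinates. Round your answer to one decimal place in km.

x ≈ -57.6 km, y ≈ 41.2 km

Circle about each station: x² + y² = 70.82²; (x − 82.8)² + (y − 15.2)² = 142.79²; (x + 54.3)² + (y + 51.4)² = 92.66².
Subtracting pairs of circle equations eliminates x²+y² and gives linear equations (the radical axes):
165.6 x + 30.4 y = -8286.63
-108.6 x − 102.8 y = 2020.05
Solving the 2×2 system: x ≈ -57.6, y ≈ 41.2 km.
Check against SEIS06 (with the unrounded x, y): √(x²+y²) = 70.82 ≈ 70.82 km. ✓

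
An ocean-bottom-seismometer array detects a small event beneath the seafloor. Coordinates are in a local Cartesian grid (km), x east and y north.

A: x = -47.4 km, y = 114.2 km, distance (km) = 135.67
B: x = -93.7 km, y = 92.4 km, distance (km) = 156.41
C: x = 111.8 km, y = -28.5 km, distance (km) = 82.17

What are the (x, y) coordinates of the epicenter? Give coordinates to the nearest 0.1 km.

Circle about each station: (x + 47.4)² + (y − 114.2)² = 135.67²; (x + 93.7)² + (y − 92.4)² = 156.41²; (x − 111.8)² + (y + 28.5)² = 82.17².
Subtracting the A equation from the B and C equations removes the quadratic terms:
-92.6 x − 43.6 y = -4028.69
318.4 x − 285.4 y = 9677.53
Solving the 2×2 system: x ≈ 39.0, y ≈ 9.6 km.

(39.0, 9.6)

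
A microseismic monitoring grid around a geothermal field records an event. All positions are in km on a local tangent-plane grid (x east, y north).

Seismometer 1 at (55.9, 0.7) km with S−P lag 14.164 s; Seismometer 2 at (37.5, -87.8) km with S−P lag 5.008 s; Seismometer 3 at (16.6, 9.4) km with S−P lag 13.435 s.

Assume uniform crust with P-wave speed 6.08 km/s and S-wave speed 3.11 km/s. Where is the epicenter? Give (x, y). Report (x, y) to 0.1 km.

(8.0, -75.7)

Distance from S−P lag: d = Δt · v_P v_S / (v_P − v_S) = Δt · (6.08·3.11)/(6.08−3.11) ≈ 6.3666·Δt.
So d_Seismometer 1 = 90.18, d_Seismometer 2 = 31.88, d_Seismometer 3 = 85.54 km.
Circle about each station: (x − 55.9)² + (y − 0.7)² = 90.18²; (x − 37.5)² + (y + 87.8)² = 31.88²; (x − 16.6)² + (y − 9.4)² = 85.54².
Subtracting the Seismometer 1 equation from the Seismometer 2 and Seismometer 3 equations removes the quadratic terms:
-36.8 x − 177.0 y = 13105.89
-78.6 x + 17.4 y = -1946.04
Solving the 2×2 system: x ≈ 8.0, y ≈ -75.7 km.
Check against Seismometer 1 (with the unrounded x, y): √((x − 55.9)²+(y − 0.7)²) = 90.18 ≈ 90.18 km. ✓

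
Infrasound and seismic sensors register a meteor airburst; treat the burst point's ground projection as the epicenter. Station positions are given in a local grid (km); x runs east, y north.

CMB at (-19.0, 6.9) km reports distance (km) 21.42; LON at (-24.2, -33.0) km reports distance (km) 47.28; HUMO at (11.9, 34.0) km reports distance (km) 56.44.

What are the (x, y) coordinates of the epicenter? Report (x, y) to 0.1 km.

Circle about each station: (x + 19.0)² + (y − 6.9)² = 21.42²; (x + 24.2)² + (y + 33.0)² = 47.28²; (x − 11.9)² + (y − 34.0)² = 56.44².
Subtracting the CMB equation from the LON and HUMO equations removes the quadratic terms:
-10.4 x − 79.8 y = -510.55
61.8 x + 54.2 y = -1837.66
Solving the 2×2 system: x ≈ -39.9, y ≈ 11.6 km.

(-39.9, 11.6)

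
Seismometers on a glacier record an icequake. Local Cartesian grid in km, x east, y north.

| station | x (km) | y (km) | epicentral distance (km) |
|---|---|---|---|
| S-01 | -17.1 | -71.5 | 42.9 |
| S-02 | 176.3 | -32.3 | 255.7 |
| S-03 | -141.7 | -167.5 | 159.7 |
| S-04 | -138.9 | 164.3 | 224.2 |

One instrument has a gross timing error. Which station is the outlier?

Solve using three stations at a time. Using S-01, S-03, S-04 (subtract circle equations pairwise → linear system) gives (x, y) ≈ (-45.9, -39.7).
Distances from that point to each station vs reported:
  S-01: calculated 42.9 vs reported 42.9 → residual 0.0 km
  S-02: calculated 222.3 vs reported 255.7 → residual 33.4 km
  S-03: calculated 159.7 vs reported 159.7 → residual 0.0 km
  S-04: calculated 224.2 vs reported 224.2 → residual 0.0 km
S-01, S-03, S-04 are mutually consistent (residuals ≈ 0); S-02 is off by 33.4 km.

S-02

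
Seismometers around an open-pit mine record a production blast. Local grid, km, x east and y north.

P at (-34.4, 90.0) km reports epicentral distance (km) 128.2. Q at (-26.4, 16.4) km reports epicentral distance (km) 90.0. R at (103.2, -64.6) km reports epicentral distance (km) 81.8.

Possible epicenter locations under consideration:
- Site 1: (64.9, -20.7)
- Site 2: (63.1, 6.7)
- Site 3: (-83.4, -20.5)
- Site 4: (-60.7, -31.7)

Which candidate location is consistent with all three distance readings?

For each candidate, compare |candidate − station| to the reported distance:
Site 1: residuals P 20.5, Q 8.5, R 23.5 → max 23.5 km
Site 2: residuals P 0.0, Q 0.0, R 0.0 → max 0.0 km
Site 3: residuals P 7.3, Q 22.1, R 109.9 → max 109.9 km
Site 4: residuals P 3.7, Q 30.9, R 85.4 → max 85.4 km
Only Site 2 has all residuals ≈ 0.

Site 2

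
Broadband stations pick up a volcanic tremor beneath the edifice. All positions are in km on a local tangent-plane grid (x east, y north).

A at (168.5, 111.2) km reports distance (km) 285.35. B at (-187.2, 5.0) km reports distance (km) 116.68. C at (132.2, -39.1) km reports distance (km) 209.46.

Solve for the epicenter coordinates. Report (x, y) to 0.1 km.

Circle about each station: (x − 168.5)² + (y − 111.2)² = 285.35²; (x + 187.2)² + (y − 5.0)² = 116.68²; (x − 132.2)² + (y + 39.1)² = 209.46².
Subtracting the A equation from the B and C equations removes the quadratic terms:
-711.4 x − 212.4 y = 62121.55
-72.6 x − 300.6 y = 15799.09
Solving the 2×2 system: x ≈ -77.2, y ≈ -33.9 km.
Check against A (with the unrounded x, y): √((x − 168.5)²+(y − 111.2)²) = 285.35 ≈ 285.35 km. ✓

(-77.2, -33.9)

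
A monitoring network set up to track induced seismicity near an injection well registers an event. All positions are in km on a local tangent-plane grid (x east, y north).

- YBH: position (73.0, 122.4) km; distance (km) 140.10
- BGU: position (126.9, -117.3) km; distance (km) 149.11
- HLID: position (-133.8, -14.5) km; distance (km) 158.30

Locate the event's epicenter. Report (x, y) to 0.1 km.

24.4 km east, -9.0 km north

Circle about each station: (x − 73.0)² + (y − 122.4)² = 140.10²; (x − 126.9)² + (y + 117.3)² = 149.11²; (x + 133.8)² + (y + 14.5)² = 158.30².
Subtracting pairs of circle equations eliminates x²+y² and gives linear equations (the radical axes):
107.8 x − 479.4 y = 6946.36
-413.6 x − 273.8 y = -7628.95
Solving the 2×2 system: x ≈ 24.4, y ≈ -9.0 km.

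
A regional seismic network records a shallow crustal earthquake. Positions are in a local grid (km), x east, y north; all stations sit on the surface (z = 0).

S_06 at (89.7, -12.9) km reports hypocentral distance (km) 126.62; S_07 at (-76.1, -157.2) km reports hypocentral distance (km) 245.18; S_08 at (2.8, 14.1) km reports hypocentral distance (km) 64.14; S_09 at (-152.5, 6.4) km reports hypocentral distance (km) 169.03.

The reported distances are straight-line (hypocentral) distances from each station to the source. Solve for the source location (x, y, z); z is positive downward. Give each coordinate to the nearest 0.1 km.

(0.7, 74.7, 20.9)

Each station gives a sphere (x−x_i)² + (y−y_i)² + z² = d_i² (stations at z=0).
Subtracting the S_06 sphere from S_07 and S_08: z² cancels, leaving linear equations in x and y:
-331.6 x − 288.6 y = -21790.06
-173.8 x + 54.0 y = 3912.83
Solving: x ≈ 0.697, y ≈ 74.702 km (keep extra digits for the depth step; rounded: 0.7, 74.7).
Then from the S_06 sphere: z² = 126.62² − (x − 89.7)² − (y + 12.9)² with x = 0.697, y = 74.702, so z ≈ 20.904 ≈ 20.9 km.
Check against S_09 (with the unrounded solution): distance 169.03 ≈ 169.03 km. ✓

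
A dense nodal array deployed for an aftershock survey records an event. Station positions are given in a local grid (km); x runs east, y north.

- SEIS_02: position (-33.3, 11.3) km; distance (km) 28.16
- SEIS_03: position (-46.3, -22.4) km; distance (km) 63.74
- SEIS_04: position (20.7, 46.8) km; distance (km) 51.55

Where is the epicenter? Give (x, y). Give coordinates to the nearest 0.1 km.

Circle about each station: (x + 33.3)² + (y − 11.3)² = 28.16²; (x + 46.3)² + (y + 22.4)² = 63.74²; (x − 20.7)² + (y − 46.8)² = 51.55².
Subtracting pairs of circle equations eliminates x²+y² and gives linear equations (the radical axes):
-26.0 x − 67.4 y = -1860.93
108.0 x + 71.0 y = -482.27
Solving the 2×2 system: x ≈ -30.3, y ≈ 39.3 km.
Check against SEIS_02 (with the unrounded x, y): √((x + 33.3)²+(y − 11.3)²) = 28.16 ≈ 28.16 km. ✓

(-30.3, 39.3)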